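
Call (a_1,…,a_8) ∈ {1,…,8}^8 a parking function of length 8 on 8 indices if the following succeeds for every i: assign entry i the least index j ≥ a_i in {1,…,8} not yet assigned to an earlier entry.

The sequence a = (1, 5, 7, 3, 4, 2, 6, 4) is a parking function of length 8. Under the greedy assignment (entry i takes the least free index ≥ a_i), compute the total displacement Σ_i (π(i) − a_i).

4

Σπ(i) = 1+…+8 = 36; Σa = 1+5+7+3+4+2+6+4 = 32; disp = 36−32 = 4.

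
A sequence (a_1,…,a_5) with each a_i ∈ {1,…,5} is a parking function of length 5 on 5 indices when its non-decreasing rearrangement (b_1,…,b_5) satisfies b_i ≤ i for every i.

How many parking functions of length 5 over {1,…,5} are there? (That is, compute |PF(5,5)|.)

|PF(5,5)| = (5+1−5)·(5+1)^{5−1} = 1·1296 = 1296 [KW]
One tuple (1,4,4,2,2) → sorted (1,2,2,4,4): b_i ≤ i ∀i, a PF.

1296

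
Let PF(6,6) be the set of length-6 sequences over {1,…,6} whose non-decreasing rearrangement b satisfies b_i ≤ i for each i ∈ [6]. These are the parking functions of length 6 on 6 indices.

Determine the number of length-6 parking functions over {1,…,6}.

16807

|PF| = (6+1−6)·(6+1)^{6−1} = 1·16807 = 16807
Check (2,1,3,3,3,6) → sorted (1,2,3,3,3,6): b_i ≤ i ∀i, a PF.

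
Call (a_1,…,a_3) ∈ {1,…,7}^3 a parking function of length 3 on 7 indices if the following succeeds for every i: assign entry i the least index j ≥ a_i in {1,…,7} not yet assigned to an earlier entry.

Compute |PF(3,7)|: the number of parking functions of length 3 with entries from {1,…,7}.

320

|PF(3,7)| = (7−3+1)·(7+1)^(3−1) = 5 · 64 = 320
One tuple (6,5,7) → sorted (5,6,7): b_i ≤ 4+i ∀i, a PF.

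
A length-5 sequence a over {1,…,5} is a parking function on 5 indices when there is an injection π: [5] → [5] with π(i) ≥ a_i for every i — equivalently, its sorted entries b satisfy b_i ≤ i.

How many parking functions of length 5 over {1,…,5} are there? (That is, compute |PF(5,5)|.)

1296

#PF = 1·6^4 = 1×1296 = 1296 [KW]
Example (1,2,2,5,3) → sorted (1,2,2,3,5): b_i ≤ i ∀i, a PF.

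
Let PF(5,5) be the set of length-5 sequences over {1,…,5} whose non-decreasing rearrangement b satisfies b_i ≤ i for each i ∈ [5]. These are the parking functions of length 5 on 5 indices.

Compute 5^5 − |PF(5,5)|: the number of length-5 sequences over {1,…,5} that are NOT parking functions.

1829

#PF = (6−5)·6^(5−1) = 1·1296 = 1296 (Konheim–Weiss)
Check (5,4,2,5,2) → sorted (2,2,4,5,5): b_1=2>1, not a PF.
So 3125 − 1296 = 1829 fail.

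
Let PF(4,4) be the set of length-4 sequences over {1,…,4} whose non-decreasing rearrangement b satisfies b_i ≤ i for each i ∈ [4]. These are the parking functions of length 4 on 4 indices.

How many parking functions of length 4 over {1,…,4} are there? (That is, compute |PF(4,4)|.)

125

#PF = (4+1−4)·(4+1)^{4−1} = 1·125 = 125 [KW]
One tuple (1,3,4,1) → sorted (1,1,3,4): b_i ≤ i ∀i, a PF.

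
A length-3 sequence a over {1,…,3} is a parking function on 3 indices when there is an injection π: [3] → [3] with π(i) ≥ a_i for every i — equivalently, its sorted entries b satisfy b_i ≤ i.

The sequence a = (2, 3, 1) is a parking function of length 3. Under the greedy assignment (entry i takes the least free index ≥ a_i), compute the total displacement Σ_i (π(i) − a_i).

Σπ(i) = 1+…+3 = 6; Σa = 2+3+1 = 6; disp = 6−6 = 0.

0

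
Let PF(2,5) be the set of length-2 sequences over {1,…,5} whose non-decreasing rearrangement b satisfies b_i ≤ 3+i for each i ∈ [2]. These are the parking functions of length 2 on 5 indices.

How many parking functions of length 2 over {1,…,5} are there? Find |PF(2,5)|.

24

#PF = (6−2)·6^(2−1) = 4 · 6 = 24 (Pollak)
One tuple (5,3) → sorted (3,5): b_i ≤ 3+i ∀i, a PF.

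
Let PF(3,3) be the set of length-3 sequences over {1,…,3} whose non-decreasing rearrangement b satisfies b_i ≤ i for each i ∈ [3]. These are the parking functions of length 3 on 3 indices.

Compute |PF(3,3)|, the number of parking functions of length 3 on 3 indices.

16

#PF = 1·4^2 = 1 · 16 = 16 [KW]
One tuple (1,1,1) → sorted (1,1,1): b_i ≤ i ∀i, a PF.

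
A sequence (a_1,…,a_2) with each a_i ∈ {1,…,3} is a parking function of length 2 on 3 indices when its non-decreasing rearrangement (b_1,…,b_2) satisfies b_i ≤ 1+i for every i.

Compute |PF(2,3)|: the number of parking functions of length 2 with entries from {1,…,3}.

|PF| = 2·4^1 = 2·4 = 8 (Konheim–Weiss)
E.g. (1,1) → sorted (1,1): b_i ≤ 1+i ∀i, a PF.

8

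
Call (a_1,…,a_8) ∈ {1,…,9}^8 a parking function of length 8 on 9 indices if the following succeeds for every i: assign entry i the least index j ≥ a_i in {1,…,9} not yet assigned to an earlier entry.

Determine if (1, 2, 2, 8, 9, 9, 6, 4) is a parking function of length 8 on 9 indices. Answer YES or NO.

Order a: b = (1, 2, 2, 4, 6, 8, 9, 9).
  b_1=1 ≤ 2
  b_2=2 ≤ 3
  b_3=2 ≤ 4
  b_4=4 ≤ 5
  b_5=6 ≤ 6
  b_6=8 > 7
  fails at i=6 ⇒ NO

NO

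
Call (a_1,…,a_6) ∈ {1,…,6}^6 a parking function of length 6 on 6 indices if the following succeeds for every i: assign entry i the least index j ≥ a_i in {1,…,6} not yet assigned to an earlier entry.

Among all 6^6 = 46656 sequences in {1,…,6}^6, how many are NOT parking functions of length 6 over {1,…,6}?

29849

|PF(6,6)| = (6−6+1)·(6+1)^(6−1) = 1·16807 = 16807 (Pollak)
Example (2,4,3,5,3,6) → sorted (2,3,3,4,5,6): b_1=2>1, not a PF.
6^6 − 16807 = 46656 − 16807 = 29849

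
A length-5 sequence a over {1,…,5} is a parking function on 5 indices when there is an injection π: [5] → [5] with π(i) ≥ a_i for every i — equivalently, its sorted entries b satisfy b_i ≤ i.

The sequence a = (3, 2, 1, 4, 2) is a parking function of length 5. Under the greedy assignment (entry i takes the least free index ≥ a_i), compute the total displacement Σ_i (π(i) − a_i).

Σπ = 5·6/2 = 15 (π permutes [5]); Σa = 3+2+1+4+2 = 12; disp = 15−12 = 3.

3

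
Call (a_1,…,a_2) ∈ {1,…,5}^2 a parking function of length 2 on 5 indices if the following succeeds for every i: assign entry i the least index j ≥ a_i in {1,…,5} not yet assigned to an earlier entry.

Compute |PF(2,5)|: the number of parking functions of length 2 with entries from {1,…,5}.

|PF(2,5)| = (6−2)·6^(2−1) = 4×6 = 24
One tuple (4,2) → sorted (2,4): b_i ≤ 3+i ∀i, a PF.

24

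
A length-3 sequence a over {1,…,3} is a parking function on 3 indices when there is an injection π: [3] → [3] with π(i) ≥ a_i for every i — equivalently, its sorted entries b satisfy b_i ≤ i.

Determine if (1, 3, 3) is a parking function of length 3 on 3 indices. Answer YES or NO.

NO

Order a: b = (1, 3, 3).
  b_1=1 ≤ 1
  b_2=3 > 2
  fails at i=2 ⇒ NO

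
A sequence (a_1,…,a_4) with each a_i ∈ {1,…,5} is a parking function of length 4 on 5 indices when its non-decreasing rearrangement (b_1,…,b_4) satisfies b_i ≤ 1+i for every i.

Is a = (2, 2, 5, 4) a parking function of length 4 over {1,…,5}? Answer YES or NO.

Rearranged: b = (2, 2, 4, 5).
  b_1=2 ≤ 2
  b_2=2 ≤ 3
  b_3=4 ≤ 4
  b_4=5 ≤ 5
All bounds hold ⇒ YES

YES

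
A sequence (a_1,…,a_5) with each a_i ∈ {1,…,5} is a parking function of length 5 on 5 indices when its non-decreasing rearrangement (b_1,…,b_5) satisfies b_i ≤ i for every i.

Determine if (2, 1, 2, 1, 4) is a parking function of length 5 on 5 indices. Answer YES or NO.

Order a: b = (1, 1, 2, 2, 4).
  b_1=1 ≤ 1
  b_2=1 ≤ 2
  b_3=2 ≤ 3
  b_4=2 ≤ 4
  b_5=4 ≤ 5
All bounds hold ⇒ YES

YES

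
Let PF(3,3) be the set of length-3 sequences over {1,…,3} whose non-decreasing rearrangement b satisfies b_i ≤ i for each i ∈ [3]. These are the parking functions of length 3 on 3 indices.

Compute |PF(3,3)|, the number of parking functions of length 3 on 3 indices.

16

#PF = (3−3+1)·(3+1)^(3−1) = 1×16 = 16 (Pollak)
Example (1,3,2) → sorted (1,2,3): b_i ≤ i ∀i, a PF.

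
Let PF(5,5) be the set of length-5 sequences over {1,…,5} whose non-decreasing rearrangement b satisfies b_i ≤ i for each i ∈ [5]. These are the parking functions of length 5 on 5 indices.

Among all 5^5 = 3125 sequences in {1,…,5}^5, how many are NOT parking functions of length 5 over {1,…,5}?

#PF = (6−5)·6^(5−1) = 1 · 1296 = 1296 (Konheim–Weiss)
E.g. (4,4,5,5,4) → sorted (4,4,4,5,5): b_1=4>1, not a PF.
Total 3125; non-PF = 3125−1296 = 1829

1829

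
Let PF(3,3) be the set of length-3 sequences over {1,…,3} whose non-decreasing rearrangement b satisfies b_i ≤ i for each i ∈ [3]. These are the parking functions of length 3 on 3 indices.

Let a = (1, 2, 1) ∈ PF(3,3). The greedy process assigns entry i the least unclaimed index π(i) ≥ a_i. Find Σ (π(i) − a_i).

2

Σπ = 3·4/2 = 6 (π permutes [3]); Σa = 1+2+1 = 4; disp = 6−4 = 2.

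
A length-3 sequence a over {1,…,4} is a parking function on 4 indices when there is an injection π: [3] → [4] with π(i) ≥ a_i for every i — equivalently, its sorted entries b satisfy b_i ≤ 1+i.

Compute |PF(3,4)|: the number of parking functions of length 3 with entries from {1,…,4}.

50

|PF| = (5−3)·5^(3−1) = 2×25 = 50 (Konheim–Weiss)
Check (3,2,4) → sorted (2,3,4): b_i ≤ 1+i ∀i, a PF.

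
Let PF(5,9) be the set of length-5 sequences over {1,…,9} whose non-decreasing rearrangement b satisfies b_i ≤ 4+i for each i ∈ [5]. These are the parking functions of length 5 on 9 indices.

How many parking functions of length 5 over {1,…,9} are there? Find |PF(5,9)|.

50000

Count = (9−5+1)·(9+1)^(5−1) = 5·10000 = 50000
Example (1,5,6,8,6) → sorted (1,5,6,6,8): b_i ≤ 4+i ∀i, a PF.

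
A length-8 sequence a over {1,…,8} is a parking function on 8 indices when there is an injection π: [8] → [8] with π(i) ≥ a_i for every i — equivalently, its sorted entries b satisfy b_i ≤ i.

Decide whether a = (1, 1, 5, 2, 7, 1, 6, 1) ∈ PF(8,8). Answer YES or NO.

YES

Sorted: b = (1, 1, 1, 1, 2, 5, 6, 7).
  b_1=1 ≤ 1
  b_2=1 ≤ 2
  b_3=1 ≤ 3
  b_4=1 ≤ 4
  b_5=2 ≤ 5
  b_6=5 ≤ 6
  b_7=6 ≤ 7
  b_8=7 ≤ 8
All bounds hold ⇒ YES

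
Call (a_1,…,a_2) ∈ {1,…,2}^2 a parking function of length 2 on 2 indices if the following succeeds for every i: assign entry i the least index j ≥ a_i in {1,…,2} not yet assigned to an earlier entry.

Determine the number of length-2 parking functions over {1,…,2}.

3

#PF = 1·3^1 = 1·3 = 3 (Konheim–Weiss)
E.g. (1,1) → sorted (1,1): b_i ≤ i ∀i, a PF.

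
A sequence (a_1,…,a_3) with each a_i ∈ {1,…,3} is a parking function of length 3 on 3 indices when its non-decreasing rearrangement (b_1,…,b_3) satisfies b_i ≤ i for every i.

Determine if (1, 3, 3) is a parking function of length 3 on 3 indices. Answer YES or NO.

Order a: b = (1, 3, 3).
  b_1=1 ≤ 1
  b_2=3 > 2
  fails at i=2 ⇒ NO

NO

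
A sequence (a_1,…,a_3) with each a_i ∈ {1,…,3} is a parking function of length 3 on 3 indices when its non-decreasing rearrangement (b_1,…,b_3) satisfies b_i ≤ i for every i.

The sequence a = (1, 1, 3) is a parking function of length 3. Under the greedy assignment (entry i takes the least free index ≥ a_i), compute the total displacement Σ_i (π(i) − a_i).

1

Σπ = 6 ({1..3} each once); Σa = 1+1+3 = 5; disp = 6−5 = 1.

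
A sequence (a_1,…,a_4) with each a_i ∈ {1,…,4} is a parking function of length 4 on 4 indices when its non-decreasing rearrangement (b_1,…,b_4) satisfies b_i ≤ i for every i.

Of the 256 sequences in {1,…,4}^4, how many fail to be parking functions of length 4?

#PF = (5−4)·5^(4−1) = 1×125 = 125
One tuple (4,2,3,2) → sorted (2,2,3,4): b_1=2>1, not a PF.
So 256 − 125 = 131 fail.

131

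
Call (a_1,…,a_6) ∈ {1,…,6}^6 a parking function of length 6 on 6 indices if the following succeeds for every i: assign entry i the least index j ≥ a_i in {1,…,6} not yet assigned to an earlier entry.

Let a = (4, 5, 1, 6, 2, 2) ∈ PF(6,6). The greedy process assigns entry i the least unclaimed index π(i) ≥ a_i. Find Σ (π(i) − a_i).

Σπ = 21 ({1..6} each once); Σa = 4+5+1+6+2+2 = 20; disp = 21−20 = 1.

1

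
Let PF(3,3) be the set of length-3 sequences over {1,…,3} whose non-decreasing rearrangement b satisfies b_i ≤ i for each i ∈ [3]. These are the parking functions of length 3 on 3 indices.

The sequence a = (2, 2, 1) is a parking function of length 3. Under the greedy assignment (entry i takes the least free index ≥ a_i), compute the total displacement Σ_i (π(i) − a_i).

1

Σπ = 3·4/2 = 6 (π permutes [3]); Σa = 2+2+1 = 5; disp = 6−5 = 1.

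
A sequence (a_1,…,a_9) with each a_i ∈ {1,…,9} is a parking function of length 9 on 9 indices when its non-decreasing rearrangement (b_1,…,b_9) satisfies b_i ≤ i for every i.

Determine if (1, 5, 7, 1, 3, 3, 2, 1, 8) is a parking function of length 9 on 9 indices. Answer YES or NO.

YES

Rearranged: b = (1, 1, 1, 2, 3, 3, 5, 7, 8).
  b_1=1 ≤ 1
  b_2=1 ≤ 2
  b_3=1 ≤ 3
  b_4=2 ≤ 4
  b_5=3 ≤ 5
  b_6=3 ≤ 6
  b_7=5 ≤ 7
  b_8=7 ≤ 8
  b_9=8 ≤ 9
All bounds hold ⇒ YES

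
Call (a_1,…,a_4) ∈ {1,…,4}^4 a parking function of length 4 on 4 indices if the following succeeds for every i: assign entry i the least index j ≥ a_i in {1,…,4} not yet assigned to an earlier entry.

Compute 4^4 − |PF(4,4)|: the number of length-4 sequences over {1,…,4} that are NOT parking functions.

131

|PF| = (4+1−4)·(4+1)^{4−1} = 1·125 = 125 (Konheim–Weiss)
Example (4,2,2,4) → sorted (2,2,4,4): b_1=2>1, not a PF.
Total 256; non-PF = 256−125 = 131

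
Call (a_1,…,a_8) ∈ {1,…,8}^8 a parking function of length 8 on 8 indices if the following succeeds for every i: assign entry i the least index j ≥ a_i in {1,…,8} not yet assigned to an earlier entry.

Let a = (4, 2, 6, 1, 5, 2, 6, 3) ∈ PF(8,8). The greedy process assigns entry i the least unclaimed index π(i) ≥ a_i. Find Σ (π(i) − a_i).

7

Σπ = 36 ({1..8} each once); Σa = 4+2+6+1+5+2+6+3 = 29; disp = 36−29 = 7.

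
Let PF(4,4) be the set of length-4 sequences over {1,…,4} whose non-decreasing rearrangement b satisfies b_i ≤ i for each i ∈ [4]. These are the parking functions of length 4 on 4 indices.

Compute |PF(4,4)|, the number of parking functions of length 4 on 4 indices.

|PF| = (4+1−4)·(4+1)^{4−1} = 1·125 = 125 [KW]
Example (4,2,3,1) → sorted (1,2,3,4): b_i ≤ i ∀i, a PF.

125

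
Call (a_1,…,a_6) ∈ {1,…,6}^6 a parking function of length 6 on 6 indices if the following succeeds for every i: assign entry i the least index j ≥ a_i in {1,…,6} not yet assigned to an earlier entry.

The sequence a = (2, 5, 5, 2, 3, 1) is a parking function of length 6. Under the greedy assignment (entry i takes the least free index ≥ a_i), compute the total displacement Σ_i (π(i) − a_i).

3

Σπ(i) = 1+…+6 = 21; Σa = 2+5+5+2+3+1 = 18; disp = 21−18 = 3.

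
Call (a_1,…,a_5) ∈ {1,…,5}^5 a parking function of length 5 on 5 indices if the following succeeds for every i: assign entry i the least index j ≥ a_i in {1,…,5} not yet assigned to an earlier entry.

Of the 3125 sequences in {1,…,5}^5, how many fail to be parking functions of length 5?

1829

#PF = (6−5)·6^(5−1) = 1 · 1296 = 1296 [KW]
E.g. (5,4,4,4,5) → sorted (4,4,4,5,5): b_1=4>1, not a PF.
5^5 − 1296 = 3125 − 1296 = 1829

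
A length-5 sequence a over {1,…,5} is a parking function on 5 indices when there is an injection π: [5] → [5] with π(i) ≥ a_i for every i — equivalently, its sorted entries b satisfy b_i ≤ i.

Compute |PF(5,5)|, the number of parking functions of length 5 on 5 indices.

|PF| = (6−5)·6^(5−1) = 1 · 1296 = 1296 [KW]
One tuple (3,1,1,3,3) → sorted (1,1,3,3,3): b_i ≤ i ∀i, a PF.

1296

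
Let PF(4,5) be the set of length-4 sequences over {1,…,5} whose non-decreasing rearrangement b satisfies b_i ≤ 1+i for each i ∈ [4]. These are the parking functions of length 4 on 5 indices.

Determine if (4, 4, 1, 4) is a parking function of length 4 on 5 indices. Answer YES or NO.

NO

Sorted: b = (1, 4, 4, 4).
  b_1=1 ≤ 2
  b_2=4 > 3
  fails at i=2 ⇒ NO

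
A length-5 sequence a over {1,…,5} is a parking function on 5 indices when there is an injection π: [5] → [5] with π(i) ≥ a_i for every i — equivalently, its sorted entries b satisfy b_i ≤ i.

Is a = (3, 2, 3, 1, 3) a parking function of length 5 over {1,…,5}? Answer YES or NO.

Sorted: b = (1, 2, 3, 3, 3).
  b_1=1 ≤ 1
  b_2=2 ≤ 2
  b_3=3 ≤ 3
  b_4=3 ≤ 4
  b_5=3 ≤ 5
All bounds hold ⇒ YES

YES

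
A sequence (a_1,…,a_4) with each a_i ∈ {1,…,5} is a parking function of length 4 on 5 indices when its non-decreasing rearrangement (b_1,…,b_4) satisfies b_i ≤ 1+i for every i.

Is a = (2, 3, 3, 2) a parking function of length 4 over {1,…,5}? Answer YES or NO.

Rearranged: b = (2, 2, 3, 3).
  b_1=2 ≤ 2
  b_2=2 ≤ 3
  b_3=3 ≤ 4
  b_4=3 ≤ 5
All bounds hold ⇒ YES

YES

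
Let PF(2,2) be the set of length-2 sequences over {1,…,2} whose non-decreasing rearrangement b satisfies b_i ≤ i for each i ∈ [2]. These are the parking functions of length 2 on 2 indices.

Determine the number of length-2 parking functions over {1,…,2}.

|PF| = 1·3^1 = 1·3 = 3
One tuple (2,1) → sorted (1,2): b_i ≤ i ∀i, a PF.

3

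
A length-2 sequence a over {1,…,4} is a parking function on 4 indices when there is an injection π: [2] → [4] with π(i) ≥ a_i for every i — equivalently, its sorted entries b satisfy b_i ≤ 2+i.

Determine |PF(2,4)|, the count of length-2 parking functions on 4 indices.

15

|PF(2,4)| = (4+1−2)·(4+1)^{2−1} = 3 · 5 = 15 (Pollak)
Example (1,4) → sorted (1,4): b_i ≤ 2+i ∀i, a PF.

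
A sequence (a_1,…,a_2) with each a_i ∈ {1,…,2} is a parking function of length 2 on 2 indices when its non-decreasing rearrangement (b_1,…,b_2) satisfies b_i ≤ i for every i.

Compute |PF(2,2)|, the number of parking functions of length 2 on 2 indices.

#PF = (3−2)·3^(2−1) = 1·3 = 3 (Pollak)
Check (1,2) → sorted (1,2): b_i ≤ i ∀i, a PF.

3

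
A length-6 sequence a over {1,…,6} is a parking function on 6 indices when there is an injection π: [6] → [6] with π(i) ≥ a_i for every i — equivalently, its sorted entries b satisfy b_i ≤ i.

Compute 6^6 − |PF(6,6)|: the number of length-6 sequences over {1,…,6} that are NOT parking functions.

Count = (7−6)·7^(6−1) = 1×16807 = 16807 (Pollak)
One tuple (2,3,3,6,6,3) → sorted (2,3,3,3,6,6): b_1=2>1, not a PF.
So 46656 − 16807 = 29849 fail.

29849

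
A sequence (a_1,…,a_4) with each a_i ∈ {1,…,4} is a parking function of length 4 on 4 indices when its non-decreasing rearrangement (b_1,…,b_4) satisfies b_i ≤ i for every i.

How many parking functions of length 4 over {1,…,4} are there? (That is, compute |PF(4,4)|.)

|PF(4,4)| = (4+1−4)·(4+1)^{4−1} = 1·125 = 125
E.g. (3,2,3,1) → sorted (1,2,3,3): b_i ≤ i ∀i, a PF.

125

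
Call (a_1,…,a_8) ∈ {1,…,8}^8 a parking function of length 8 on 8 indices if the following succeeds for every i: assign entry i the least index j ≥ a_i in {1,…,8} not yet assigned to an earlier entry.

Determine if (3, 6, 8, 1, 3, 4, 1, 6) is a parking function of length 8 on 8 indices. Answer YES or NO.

YES

Rearranged: b = (1, 1, 3, 3, 4, 6, 6, 8).
  b_1=1 ≤ 1
  b_2=1 ≤ 2
  b_3=3 ≤ 3
  b_4=3 ≤ 4
  b_5=4 ≤ 5
  b_6=6 ≤ 6
  b_7=6 ≤ 7
  b_8=8 ≤ 8
All bounds hold ⇒ YES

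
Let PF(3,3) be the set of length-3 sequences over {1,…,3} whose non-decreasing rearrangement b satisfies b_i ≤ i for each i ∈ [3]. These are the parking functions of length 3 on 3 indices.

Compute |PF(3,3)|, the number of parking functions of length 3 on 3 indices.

16

|PF(3,3)| = (3+1−3)·(3+1)^{3−1} = 1×16 = 16 (Pollak)
One tuple (3,1,2) → sorted (1,2,3): b_i ≤ i ∀i, a PF.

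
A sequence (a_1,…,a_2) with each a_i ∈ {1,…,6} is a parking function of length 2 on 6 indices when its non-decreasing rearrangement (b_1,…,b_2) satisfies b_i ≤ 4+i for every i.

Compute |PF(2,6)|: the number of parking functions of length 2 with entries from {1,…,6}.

35

Count = (6+1−2)·(6+1)^{2−1} = 5×7 = 35 (Pollak)
Example (4,3) → sorted (3,4): b_i ≤ 4+i ∀i, a PF.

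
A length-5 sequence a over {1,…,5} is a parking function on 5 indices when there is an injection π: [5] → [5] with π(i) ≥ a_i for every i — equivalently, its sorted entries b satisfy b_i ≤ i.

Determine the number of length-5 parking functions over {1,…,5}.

|PF(5,5)| = (6−5)·6^(5−1) = 1×1296 = 1296 [KW]
Check (3,2,1,1,1) → sorted (1,1,1,2,3): b_i ≤ i ∀i, a PF.

1296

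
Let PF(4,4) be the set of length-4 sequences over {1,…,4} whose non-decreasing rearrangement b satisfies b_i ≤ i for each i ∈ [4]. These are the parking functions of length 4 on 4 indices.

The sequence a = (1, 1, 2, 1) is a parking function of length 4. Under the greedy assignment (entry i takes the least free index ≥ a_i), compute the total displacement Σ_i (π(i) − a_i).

Σπ(i) = 1+…+4 = 10; Σa = 1+1+2+1 = 5; disp = 10−5 = 5.

5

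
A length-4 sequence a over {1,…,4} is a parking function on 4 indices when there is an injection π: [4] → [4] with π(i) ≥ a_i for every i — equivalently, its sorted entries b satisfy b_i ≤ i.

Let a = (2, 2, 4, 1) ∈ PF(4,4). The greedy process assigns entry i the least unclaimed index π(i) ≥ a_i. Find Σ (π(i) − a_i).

Σπ = 4·5/2 = 10 (π permutes [4]); Σa = 2+2+4+1 = 9; disp = 10−9 = 1.

1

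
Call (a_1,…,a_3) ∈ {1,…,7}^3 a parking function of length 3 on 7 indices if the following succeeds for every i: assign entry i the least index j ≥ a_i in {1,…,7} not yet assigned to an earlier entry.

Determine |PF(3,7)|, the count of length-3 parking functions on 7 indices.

|PF(3,7)| = 5·8^2 = 5 · 64 = 320
One tuple (1,1,6) → sorted (1,1,6): b_i ≤ 4+i ∀i, a PF.

320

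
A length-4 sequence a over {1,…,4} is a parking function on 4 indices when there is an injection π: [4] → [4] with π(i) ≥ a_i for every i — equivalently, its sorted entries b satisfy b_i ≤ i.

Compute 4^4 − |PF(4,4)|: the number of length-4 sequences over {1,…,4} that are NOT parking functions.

131

|PF| = (4−4+1)·(4+1)^(4−1) = 1·125 = 125 (Konheim–Weiss)
Example (4,1,4,3) → sorted (1,3,4,4): b_2=3>2, not a PF.
Total 256; non-PF = 256−125 = 131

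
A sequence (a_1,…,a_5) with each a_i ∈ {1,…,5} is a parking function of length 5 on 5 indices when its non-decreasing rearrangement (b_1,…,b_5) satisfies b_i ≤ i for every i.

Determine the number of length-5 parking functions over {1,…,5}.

#PF = (6−5)·6^(5−1) = 1×1296 = 1296
One tuple (4,2,1,3,2) → sorted (1,2,2,3,4): b_i ≤ i ∀i, a PF.

1296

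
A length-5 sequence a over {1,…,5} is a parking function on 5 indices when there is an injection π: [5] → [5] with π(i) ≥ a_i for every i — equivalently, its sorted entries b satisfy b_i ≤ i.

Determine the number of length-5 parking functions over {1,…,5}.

|PF| = 1·6^4 = 1 · 1296 = 1296 (Pollak)
E.g. (3,2,1,2,5) → sorted (1,2,2,3,5): b_i ≤ i ∀i, a PF.

1296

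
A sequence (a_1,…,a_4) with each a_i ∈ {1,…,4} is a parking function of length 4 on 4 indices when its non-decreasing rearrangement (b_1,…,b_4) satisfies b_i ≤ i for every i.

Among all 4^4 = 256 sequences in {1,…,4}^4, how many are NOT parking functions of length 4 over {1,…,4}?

Count = (5−4)·5^(4−1) = 1×125 = 125 (Pollak)
Example (3,3,3,3) → sorted (3,3,3,3): b_1=3>1, not a PF.
4^4 − 125 = 256 − 125 = 131

131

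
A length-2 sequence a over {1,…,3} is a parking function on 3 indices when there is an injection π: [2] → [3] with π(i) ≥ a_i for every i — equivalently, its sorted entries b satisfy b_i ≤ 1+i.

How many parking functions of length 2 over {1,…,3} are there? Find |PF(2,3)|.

8

|PF| = (4−2)·4^(2−1) = 2×4 = 8 (Pollak)
Example (1,2) → sorted (1,2): b_i ≤ 1+i ∀i, a PF.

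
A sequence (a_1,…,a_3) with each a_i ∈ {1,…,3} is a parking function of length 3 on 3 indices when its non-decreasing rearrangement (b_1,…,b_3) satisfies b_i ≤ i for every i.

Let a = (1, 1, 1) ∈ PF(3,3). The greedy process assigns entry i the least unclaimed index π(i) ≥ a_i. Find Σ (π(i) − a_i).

Σπ = 6 ({1..3} each once); Σa = 1+1+1 = 3; disp = 6−3 = 3.

3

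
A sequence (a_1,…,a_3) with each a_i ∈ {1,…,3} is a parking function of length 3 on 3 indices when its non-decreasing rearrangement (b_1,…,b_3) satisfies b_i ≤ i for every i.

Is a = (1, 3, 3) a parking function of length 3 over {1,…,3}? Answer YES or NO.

NO

Sorted: b = (1, 3, 3).
  b_1=1 ≤ 1
  b_2=3 > 2
  fails at i=2 ⇒ NO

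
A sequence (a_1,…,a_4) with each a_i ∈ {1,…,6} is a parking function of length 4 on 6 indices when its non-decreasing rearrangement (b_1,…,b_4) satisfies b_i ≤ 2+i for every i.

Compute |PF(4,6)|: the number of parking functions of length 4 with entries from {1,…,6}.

1029

Count = (6+1−4)·(6+1)^{4−1} = 3·343 = 1029 [KW]
Check (1,1,2,2) → sorted (1,1,2,2): b_i ≤ 2+i ∀i, a PF.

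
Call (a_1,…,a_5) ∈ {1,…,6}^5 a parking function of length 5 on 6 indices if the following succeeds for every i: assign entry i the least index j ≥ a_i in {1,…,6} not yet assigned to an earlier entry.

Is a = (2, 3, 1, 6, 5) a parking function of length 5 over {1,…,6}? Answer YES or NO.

Sorted: b = (1, 2, 3, 5, 6).
  b_1=1 ≤ 2
  b_2=2 ≤ 3
  b_3=3 ≤ 4
  b_4=5 ≤ 5
  b_5=6 ≤ 6
All bounds hold ⇒ YES

YES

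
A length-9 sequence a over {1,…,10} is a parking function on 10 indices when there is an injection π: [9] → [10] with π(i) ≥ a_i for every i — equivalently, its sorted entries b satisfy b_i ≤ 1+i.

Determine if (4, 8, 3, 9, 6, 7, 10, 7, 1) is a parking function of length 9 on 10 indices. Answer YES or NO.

Rearranged: b = (1, 3, 4, 6, 7, 7, 8, 9, 10).
  b_1=1 ≤ 2
  b_2=3 ≤ 3
  b_3=4 ≤ 4
  b_4=6 > 5
  fails at i=4 ⇒ NO

NO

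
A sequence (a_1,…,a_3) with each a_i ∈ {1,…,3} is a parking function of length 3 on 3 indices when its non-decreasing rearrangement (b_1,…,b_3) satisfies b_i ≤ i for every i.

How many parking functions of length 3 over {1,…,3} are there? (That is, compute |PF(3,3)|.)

16

|PF(3,3)| = (4−3)·4^(3−1) = 1×16 = 16 (Konheim–Weiss)
Example (1,3,2) → sorted (1,2,3): b_i ≤ i ∀i, a PF.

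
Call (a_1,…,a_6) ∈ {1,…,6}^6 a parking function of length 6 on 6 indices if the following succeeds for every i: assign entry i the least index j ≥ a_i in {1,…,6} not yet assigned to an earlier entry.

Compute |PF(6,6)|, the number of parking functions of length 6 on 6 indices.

|PF(6,6)| = 1·7^5 = 1 · 16807 = 16807 (Pollak)
One tuple (6,3,5,4,1,1) → sorted (1,1,3,4,5,6): b_i ≤ i ∀i, a PF.

16807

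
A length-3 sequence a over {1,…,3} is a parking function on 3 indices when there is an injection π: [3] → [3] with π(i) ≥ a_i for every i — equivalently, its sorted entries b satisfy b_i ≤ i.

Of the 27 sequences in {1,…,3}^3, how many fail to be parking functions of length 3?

11

Count = (3+1−3)·(3+1)^{3−1} = 1×16 = 16 (Konheim–Weiss)
One tuple (2,3,2) → sorted (2,2,3): b_1=2>1, not a PF.
Total 27; non-PF = 27−16 = 11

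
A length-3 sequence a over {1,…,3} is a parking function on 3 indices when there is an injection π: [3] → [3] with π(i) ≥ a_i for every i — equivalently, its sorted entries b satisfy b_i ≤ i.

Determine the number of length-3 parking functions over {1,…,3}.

#PF = (3+1−3)·(3+1)^{3−1} = 1×16 = 16
One tuple (3,2,1) → sorted (1,2,3): b_i ≤ i ∀i, a PF.

16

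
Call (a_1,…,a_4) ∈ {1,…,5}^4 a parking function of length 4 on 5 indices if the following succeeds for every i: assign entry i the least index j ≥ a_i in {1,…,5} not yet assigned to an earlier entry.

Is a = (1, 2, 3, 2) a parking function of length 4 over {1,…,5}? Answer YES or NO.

YES

Order a: b = (1, 2, 2, 3).
  b_1=1 ≤ 2
  b_2=2 ≤ 3
  b_3=2 ≤ 4
  b_4=3 ≤ 5
All bounds hold ⇒ YES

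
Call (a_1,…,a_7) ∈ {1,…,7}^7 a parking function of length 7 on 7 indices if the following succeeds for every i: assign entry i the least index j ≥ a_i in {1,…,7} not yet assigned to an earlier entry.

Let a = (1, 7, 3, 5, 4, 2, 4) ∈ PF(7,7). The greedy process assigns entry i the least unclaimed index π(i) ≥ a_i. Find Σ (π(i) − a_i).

Σπ(i) = 1+…+7 = 28; Σa = 1+7+3+5+4+2+4 = 26; disp = 28−26 = 2.

2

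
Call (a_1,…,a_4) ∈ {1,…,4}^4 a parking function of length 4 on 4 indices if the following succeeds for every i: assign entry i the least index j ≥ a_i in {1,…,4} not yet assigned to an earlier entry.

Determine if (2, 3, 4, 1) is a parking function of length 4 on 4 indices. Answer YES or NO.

Sorted: b = (1, 2, 3, 4).
  b_1=1 ≤ 1
  b_2=2 ≤ 2
  b_3=3 ≤ 3
  b_4=4 ≤ 4
All bounds hold ⇒ YES

YES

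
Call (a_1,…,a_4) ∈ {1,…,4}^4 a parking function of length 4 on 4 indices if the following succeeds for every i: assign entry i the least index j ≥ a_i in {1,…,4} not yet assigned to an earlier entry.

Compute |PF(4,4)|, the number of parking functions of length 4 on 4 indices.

125

#PF = 1·5^3 = 1×125 = 125 [KW]
Check (3,1,1,1) → sorted (1,1,1,3): b_i ≤ i ∀i, a PF.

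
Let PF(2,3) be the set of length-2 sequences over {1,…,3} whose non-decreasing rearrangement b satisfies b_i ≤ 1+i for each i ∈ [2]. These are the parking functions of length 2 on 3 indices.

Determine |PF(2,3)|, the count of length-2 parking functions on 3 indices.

8

|PF| = (4−2)·4^(2−1) = 2·4 = 8 (Pollak)
One tuple (2,3) → sorted (2,3): b_i ≤ 1+i ∀i, a PF.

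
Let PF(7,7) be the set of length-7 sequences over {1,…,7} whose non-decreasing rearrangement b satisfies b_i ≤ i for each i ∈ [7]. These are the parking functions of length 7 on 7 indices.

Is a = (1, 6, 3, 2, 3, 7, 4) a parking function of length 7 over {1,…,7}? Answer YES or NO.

Sorted: b = (1, 2, 3, 3, 4, 6, 7).
  b_1=1 ≤ 1
  b_2=2 ≤ 2
  b_3=3 ≤ 3
  b_4=3 ≤ 4
  b_5=4 ≤ 5
  b_6=6 ≤ 6
  b_7=7 ≤ 7
All bounds hold ⇒ YES

YES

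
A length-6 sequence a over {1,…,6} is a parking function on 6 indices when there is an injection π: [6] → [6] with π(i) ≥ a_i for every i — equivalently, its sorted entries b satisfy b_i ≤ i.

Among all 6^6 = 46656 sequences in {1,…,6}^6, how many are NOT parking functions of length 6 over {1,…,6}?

29849

|PF| = 1·7^5 = 1×16807 = 16807
One tuple (5,2,4,2,4,2) → sorted (2,2,2,4,4,5): b_1=2>1, not a PF.
So 46656 − 16807 = 29849 fail.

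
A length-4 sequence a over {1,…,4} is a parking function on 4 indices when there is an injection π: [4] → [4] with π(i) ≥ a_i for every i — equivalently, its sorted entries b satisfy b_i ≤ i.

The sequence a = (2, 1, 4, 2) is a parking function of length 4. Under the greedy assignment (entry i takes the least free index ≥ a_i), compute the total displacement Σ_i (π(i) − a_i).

1

Σπ(i) = 1+…+4 = 10; Σa = 2+1+4+2 = 9; disp = 10−9 = 1.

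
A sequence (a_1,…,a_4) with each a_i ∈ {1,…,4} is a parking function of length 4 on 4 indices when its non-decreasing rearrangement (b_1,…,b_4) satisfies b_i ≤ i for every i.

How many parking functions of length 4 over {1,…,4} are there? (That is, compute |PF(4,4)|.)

125

#PF = 1·5^3 = 1 · 125 = 125 (Konheim–Weiss)
E.g. (2,2,1,1) → sorted (1,1,2,2): b_i ≤ i ∀i, a PF.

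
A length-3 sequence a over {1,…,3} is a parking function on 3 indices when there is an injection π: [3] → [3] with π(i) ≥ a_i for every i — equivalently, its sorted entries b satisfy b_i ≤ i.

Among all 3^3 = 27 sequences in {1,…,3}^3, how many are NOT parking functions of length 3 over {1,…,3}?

|PF(3,3)| = (3−3+1)·(3+1)^(3−1) = 1·16 = 16 (Konheim–Weiss)
E.g. (3,3,3) → sorted (3,3,3): b_1=3>1, not a PF.
Total 27; non-PF = 27−16 = 11

11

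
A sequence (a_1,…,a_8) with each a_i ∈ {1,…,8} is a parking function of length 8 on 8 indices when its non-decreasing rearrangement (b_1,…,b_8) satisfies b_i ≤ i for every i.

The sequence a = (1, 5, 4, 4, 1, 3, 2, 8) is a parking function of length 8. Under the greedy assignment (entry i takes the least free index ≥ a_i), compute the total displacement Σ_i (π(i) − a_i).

Σπ = 8·9/2 = 36 (π permutes [8]); Σa = 1+5+4+4+1+3+2+8 = 28; disp = 36−28 = 8.

8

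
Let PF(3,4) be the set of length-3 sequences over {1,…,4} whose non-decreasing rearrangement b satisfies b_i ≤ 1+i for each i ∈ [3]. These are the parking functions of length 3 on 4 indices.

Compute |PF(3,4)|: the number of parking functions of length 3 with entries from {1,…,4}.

50

#PF = (5−3)·5^(3−1) = 2×25 = 50
Example (1,4,2) → sorted (1,2,4): b_i ≤ 1+i ∀i, a PF.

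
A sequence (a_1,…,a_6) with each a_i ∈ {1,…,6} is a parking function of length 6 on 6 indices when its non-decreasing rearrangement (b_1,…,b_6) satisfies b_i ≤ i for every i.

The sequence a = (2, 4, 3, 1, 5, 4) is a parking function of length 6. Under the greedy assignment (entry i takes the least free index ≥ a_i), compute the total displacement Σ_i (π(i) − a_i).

2

Σπ = 21 ({1..6} each once); Σa = 2+4+3+1+5+4 = 19; disp = 21−19 = 2.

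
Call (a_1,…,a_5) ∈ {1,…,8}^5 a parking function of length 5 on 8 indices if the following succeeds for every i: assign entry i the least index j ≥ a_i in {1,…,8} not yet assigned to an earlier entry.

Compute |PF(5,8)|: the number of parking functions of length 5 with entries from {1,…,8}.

26244

#PF = (8+1−5)·(8+1)^{5−1} = 4 · 6561 = 26244
E.g. (6,3,1,3,7) → sorted (1,3,3,6,7): b_i ≤ 3+i ∀i, a PF.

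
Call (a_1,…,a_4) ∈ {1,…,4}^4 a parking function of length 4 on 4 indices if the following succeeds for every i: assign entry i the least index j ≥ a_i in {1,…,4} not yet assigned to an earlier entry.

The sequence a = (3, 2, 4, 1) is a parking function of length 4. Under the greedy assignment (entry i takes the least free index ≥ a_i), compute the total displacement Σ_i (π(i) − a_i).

0

Σπ = 10 ({1..4} each once); Σa = 3+2+4+1 = 10; disp = 10−10 = 0.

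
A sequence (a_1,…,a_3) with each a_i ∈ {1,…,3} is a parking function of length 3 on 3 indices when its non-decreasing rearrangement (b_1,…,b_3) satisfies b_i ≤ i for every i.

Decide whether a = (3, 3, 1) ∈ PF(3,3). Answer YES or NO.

Order a: b = (1, 3, 3).
  b_1=1 ≤ 1
  b_2=3 > 2
  fails at i=2 ⇒ NO

NO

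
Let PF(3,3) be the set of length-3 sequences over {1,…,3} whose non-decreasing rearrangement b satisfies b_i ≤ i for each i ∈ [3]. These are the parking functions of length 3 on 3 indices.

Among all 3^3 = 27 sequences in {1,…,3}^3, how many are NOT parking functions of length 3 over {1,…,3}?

11

|PF(3,3)| = (4−3)·4^(3−1) = 1 · 16 = 16 (Konheim–Weiss)
Example (3,2,2) → sorted (2,2,3): b_1=2>1, not a PF.
Total 27; non-PF = 27−16 = 11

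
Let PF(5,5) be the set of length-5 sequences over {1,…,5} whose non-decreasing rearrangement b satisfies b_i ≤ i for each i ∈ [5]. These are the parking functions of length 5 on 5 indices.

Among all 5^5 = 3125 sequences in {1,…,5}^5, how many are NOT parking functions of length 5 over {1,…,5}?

|PF| = (6−5)·6^(5−1) = 1 · 1296 = 1296 [KW]
E.g. (3,3,5,5,4) → sorted (3,3,4,5,5): b_1=3>1, not a PF.
Total 3125; non-PF = 3125−1296 = 1829

1829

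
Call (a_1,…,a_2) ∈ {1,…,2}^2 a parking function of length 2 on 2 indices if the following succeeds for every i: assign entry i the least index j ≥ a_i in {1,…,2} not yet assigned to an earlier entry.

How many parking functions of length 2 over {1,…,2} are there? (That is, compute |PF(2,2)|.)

#PF = (2−2+1)·(2+1)^(2−1) = 1×3 = 3 [KW]
E.g. (2,1) → sorted (1,2): b_i ≤ i ∀i, a PF.

3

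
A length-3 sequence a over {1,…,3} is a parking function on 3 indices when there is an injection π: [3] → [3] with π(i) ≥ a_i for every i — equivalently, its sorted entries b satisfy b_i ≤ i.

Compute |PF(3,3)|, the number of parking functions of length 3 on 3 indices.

#PF = 1·4^2 = 1×16 = 16 [KW]
One tuple (1,2,1) → sorted (1,1,2): b_i ≤ i ∀i, a PF.

16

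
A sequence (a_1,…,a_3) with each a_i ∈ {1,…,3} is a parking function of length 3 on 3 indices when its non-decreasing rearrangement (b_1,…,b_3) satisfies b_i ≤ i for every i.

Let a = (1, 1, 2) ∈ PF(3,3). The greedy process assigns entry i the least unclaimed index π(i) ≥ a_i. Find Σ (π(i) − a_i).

2

Σπ = 6 ({1..3} each once); Σa = 1+1+2 = 4; disp = 6−4 = 2.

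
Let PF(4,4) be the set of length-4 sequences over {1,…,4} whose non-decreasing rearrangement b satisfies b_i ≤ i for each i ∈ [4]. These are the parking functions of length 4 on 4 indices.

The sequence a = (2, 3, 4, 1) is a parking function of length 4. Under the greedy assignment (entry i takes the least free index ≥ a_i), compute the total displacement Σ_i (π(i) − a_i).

0

Σπ(i) = 1+…+4 = 10; Σa = 2+3+4+1 = 10; disp = 10−10 = 0.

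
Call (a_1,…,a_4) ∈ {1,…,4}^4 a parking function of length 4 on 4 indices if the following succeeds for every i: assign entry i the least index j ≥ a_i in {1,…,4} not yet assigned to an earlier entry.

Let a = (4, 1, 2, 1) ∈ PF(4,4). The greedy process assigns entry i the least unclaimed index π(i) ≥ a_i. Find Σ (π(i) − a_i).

2

Σπ = 4·5/2 = 10 (π permutes [4]); Σa = 4+1+2+1 = 8; disp = 10−8 = 2.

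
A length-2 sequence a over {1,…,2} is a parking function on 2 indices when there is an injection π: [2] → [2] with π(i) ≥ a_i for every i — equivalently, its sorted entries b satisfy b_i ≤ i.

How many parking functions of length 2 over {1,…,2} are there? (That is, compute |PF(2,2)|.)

|PF(2,2)| = (3−2)·3^(2−1) = 1 · 3 = 3
One tuple (1,1) → sorted (1,1): b_i ≤ i ∀i, a PF.

3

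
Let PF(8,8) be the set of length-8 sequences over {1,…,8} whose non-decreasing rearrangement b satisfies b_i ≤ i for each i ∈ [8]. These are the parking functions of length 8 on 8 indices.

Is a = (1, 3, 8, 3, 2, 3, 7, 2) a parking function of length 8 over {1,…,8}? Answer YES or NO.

YES

Sorted: b = (1, 2, 2, 3, 3, 3, 7, 8).
  b_1=1 ≤ 1
  b_2=2 ≤ 2
  b_3=2 ≤ 3
  b_4=3 ≤ 4
  b_5=3 ≤ 5
  b_6=3 ≤ 6
  b_7=7 ≤ 7
  b_8=8 ≤ 8
All bounds hold ⇒ YES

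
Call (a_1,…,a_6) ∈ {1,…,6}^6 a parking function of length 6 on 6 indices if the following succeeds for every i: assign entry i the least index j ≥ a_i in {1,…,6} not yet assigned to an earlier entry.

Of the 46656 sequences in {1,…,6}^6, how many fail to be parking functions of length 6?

Count = (7−6)·7^(6−1) = 1×16807 = 16807 [KW]
One tuple (2,2,5,1,6,6) → sorted (1,2,2,5,6,6): b_4=5>4, not a PF.
6^6 − 16807 = 46656 − 16807 = 29849

29849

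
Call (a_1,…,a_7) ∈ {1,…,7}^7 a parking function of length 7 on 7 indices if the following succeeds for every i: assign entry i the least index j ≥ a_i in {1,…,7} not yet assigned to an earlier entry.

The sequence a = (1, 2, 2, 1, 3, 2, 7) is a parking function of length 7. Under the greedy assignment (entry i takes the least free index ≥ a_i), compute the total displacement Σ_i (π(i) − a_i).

10

Σπ = 28 ({1..7} each once); Σa = 1+2+2+1+3+2+7 = 18; disp = 28−18 = 10.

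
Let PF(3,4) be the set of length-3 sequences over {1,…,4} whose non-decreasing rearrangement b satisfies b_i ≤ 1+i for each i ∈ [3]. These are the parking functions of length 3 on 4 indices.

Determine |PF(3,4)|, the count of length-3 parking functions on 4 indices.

|PF(3,4)| = (4+1−3)·(4+1)^{3−1} = 2×25 = 50 (Konheim–Weiss)
Check (2,2,2) → sorted (2,2,2): b_i ≤ 1+i ∀i, a PF.

50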